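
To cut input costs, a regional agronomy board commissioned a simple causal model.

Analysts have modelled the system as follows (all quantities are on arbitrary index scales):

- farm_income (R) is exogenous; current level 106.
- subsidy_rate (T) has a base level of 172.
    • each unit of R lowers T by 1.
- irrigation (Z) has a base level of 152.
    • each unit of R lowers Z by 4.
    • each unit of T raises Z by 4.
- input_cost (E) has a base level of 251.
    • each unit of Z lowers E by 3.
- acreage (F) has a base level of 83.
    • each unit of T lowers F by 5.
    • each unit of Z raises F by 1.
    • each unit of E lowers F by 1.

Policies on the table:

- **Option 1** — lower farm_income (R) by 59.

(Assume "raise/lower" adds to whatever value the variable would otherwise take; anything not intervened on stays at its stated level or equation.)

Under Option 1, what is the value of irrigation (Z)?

Option 1 (R − 59):
  R = 106 − 59 = 47
  T = 172 − 47 = 125
  Z = 152 − 4·47 + 4·125 = 464

464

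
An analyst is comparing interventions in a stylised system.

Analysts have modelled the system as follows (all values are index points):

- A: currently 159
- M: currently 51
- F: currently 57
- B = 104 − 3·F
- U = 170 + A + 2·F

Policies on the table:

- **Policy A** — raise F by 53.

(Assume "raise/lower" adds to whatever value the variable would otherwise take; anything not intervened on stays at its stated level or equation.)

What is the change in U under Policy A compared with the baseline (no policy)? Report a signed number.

Baseline:
  A = 159
  F = 57
  U = 170 + 159 + 2·57 = 443
Policy A (F + 53):
  A = 159
  F = 57 + 53 = 110
  U = 170 + 159 + 2·110 = 549
Change in U: 549 − 443 = 106

106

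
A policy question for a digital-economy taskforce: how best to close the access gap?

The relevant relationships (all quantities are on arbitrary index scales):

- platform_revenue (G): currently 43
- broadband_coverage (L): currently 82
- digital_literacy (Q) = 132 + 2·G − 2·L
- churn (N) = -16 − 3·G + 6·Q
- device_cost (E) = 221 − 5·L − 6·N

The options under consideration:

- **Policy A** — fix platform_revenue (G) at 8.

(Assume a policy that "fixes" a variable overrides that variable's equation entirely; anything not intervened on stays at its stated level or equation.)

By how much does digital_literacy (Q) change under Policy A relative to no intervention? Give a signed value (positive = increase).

-70

Baseline:
  G = 43
  L = 82
  Q = 132 + 2·43 − 2·82 = 54
Policy A (G := 8):
  G = 8
  L = 82
  Q = 132 + 2·8 − 2·82 = -16
Change in Q: -16 − 54 = -70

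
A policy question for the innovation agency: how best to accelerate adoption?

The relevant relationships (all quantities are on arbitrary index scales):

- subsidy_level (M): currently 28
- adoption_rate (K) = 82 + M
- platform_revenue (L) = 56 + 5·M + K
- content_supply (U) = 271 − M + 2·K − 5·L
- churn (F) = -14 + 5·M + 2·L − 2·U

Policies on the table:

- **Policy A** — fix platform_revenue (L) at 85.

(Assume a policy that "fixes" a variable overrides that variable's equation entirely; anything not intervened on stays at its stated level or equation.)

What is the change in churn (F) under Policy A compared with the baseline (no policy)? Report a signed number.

Baseline:
  M = 28
  K = 82 + 28 = 110
  L = 56 + 5·28 + 110 = 306
  U = 271 − 28 + 2·110 − 5·306 = -1067
  F = -14 + 5·28 + 2·306 − 2·(-1067) = 2872
Policy A (L := 85):
  M = 28
  K = 82 + 28 = 110
  L = 85
  U = 271 − 28 + 2·110 − 5·85 = 38
  F = -14 + 5·28 + 2·85 − 2·38 = 220
Change in F: 220 − 2872 = -2652

-2652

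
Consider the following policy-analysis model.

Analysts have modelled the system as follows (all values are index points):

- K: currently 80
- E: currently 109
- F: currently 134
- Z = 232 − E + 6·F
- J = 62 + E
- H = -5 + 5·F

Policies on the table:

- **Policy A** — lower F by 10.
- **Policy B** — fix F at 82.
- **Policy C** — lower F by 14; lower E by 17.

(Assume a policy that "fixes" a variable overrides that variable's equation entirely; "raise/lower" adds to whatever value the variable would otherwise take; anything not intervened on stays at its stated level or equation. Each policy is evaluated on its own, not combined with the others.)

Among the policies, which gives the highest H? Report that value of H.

615

Policy A (F − 10):
  F = 134 − 10 = 124
  H = -5 + 5·124 = 615
Policy B (F := 82):
  F = 82
  H = -5 + 5·82 = 405
Policy C (F − 14, E − 17):
  F = 134 − 14 = 120
  H = -5 + 5·120 = 595
Comparing — Policy A: H=615, Policy B: H=405, Policy C: H=595. Highest is 615 (Policy A).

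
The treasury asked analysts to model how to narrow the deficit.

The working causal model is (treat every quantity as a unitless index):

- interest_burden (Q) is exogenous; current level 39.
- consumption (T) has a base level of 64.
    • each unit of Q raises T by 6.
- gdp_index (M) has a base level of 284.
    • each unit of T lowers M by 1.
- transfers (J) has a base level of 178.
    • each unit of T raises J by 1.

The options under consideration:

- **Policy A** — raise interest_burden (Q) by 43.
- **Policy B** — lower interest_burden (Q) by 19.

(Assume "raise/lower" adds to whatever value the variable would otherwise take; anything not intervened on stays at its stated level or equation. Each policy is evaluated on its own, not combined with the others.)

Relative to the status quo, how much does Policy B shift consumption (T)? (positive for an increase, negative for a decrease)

-114

Baseline:
  Q = 39
  T = 64 + 6·39 = 298
Policy B (Q − 19):
  Q = 39 − 19 = 20
  T = 64 + 6·20 = 184
Change in T: 184 − 298 = -114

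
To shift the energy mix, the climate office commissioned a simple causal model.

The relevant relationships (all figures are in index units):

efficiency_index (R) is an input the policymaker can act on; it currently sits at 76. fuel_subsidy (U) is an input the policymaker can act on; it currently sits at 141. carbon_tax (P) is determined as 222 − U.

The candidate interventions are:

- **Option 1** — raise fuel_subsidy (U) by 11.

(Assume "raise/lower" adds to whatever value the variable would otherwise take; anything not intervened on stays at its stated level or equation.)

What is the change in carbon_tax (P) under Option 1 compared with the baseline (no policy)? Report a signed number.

-11

Baseline:
  U = 141
  P = 222 − 141 = 81
Option 1 (U + 11):
  U = 141 + 11 = 152
  P = 222 − 152 = 70
Change in P: 70 − 81 = -11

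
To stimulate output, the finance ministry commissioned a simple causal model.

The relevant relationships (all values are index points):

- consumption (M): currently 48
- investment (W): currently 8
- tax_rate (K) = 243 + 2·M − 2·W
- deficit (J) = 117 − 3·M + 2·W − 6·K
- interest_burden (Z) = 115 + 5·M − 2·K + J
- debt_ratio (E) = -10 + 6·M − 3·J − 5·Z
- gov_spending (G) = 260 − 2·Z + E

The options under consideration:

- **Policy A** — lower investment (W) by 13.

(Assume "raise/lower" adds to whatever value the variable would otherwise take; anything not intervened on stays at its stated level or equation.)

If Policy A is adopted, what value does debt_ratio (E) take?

19041

Policy A (W − 13):
  M = 48
  W = 8 − 13 = -5
  K = 243 + 2·48 − 2·(-5) = 349
  J = 117 − 3·48 + 2·(-5) − 6·349 = -2131
  Z = 115 + 5·48 − 2·349 + (-2131) = -2474
  E = -10 + 6·48 − 3·(-2131) − 5·(-2474) = 19041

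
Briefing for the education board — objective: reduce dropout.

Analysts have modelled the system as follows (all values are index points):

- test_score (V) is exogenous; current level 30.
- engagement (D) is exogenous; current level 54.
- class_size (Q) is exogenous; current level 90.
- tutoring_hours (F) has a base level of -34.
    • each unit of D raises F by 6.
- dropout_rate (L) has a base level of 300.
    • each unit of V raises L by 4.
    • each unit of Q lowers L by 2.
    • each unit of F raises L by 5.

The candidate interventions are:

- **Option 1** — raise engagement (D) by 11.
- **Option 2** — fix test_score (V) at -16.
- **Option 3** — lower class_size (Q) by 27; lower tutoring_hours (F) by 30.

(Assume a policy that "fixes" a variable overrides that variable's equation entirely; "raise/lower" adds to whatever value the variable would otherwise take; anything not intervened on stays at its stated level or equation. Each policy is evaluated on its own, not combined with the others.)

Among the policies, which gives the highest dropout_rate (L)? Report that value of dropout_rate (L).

Option 1 (D + 11):
  V = 30
  D = 54 + 11 = 65
  Q = 90
  F = -34 + 6·65 = 356
  L = 300 + 4·30 − 2·90 + 5·356 = 2020
Option 2 (V := -16):
  V = -16
  D = 54
  Q = 90
  F = -34 + 6·54 = 290
  L = 300 + 4·(-16) − 2·90 + 5·290 = 1506
Option 3 (Q − 27, F − 30):
  V = 30
  D = 54
  Q = 90 − 27 = 63
  F = -34 + 6·54 (−30 from intervention) = 260
  L = 300 + 4·30 − 2·63 + 5·260 = 1594
Comparing — Option 1: L=2020, Option 2: L=1506, Option 3: L=1594. Highest is 2020 (Option 1).

2020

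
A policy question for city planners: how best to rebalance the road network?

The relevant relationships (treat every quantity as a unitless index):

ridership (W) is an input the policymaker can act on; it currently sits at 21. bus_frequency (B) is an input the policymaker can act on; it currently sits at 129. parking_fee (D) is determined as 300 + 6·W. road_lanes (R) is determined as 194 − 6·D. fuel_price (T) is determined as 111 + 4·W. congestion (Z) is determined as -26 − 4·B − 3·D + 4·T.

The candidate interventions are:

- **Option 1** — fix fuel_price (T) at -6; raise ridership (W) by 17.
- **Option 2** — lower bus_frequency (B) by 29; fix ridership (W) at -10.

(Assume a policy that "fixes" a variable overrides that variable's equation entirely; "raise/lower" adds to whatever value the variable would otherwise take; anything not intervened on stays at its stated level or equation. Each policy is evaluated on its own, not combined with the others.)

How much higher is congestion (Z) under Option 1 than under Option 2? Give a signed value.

Option 1 (T := -6, W + 17):
  W = 21 + 17 = 38
  B = 129
  D = 300 + 6·38 = 528
  T = -6
  Z = -26 − 4·129 − 3·528 + 4·(-6) = -2150
Option 2 (B − 29, W := -10):
  W = -10
  B = 129 − 29 = 100
  D = 300 + 6·(-10) = 240
  T = 111 + 4·(-10) = 71
  Z = -26 − 4·100 − 3·240 + 4·71 = -862
Z: -2150 − (-862) = -1288

-1288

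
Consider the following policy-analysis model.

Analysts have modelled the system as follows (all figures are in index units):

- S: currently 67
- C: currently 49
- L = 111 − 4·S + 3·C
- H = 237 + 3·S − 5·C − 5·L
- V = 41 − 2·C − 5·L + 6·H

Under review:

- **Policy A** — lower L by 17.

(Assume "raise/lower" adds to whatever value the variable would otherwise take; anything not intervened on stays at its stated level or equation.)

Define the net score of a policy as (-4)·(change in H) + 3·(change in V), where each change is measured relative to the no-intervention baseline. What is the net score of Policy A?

Baseline:
  S = 67
  C = 49
  L = 111 − 4·67 + 3·49 = -10
  H = 237 + 3·67 − 5·49 − 5·(-10) = 243
  V = 41 − 2·49 − 5·(-10) + 6·243 = 1451
Policy A (L − 17):
  S = 67
  C = 49
  L = 111 − 4·67 + 3·49 (−17 from intervention) = -27
  H = 237 + 3·67 − 5·49 − 5·(-27) = 328
  V = 41 − 2·49 − 5·(-27) + 6·328 = 2046
ΔH = 328 − 243 = 85; ΔV = 2046 − 1451 = 595
Score = (-4)·85 + 3·595 = 1445

1445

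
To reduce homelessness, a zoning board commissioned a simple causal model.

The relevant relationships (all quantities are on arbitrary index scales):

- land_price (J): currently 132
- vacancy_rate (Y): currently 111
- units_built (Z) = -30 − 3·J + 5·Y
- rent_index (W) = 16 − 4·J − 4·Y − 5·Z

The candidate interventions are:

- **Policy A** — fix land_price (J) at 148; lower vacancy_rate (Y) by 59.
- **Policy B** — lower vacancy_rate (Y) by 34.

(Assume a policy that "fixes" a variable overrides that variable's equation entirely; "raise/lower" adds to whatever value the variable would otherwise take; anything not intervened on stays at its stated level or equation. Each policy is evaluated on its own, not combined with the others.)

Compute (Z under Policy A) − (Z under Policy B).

Policy A (J := 148, Y − 59):
  J = 148
  Y = 111 − 59 = 52
  Z = -30 − 3·148 + 5·52 = -214
Policy B (Y − 34):
  J = 132
  Y = 111 − 34 = 77
  Z = -30 − 3·132 + 5·77 = -41
Z: -214 − (-41) = -173

-173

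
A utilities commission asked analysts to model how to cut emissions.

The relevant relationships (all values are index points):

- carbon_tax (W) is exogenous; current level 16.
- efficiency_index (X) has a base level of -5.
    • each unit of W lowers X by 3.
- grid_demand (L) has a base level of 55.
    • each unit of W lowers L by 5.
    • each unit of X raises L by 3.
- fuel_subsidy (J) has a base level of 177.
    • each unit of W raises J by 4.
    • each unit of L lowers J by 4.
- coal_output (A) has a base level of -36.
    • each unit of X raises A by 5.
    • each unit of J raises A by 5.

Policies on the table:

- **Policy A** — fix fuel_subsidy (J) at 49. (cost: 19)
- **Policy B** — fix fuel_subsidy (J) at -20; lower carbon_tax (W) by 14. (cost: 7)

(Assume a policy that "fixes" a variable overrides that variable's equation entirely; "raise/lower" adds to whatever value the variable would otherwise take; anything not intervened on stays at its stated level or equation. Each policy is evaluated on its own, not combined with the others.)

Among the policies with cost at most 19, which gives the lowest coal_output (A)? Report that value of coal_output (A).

-191

Policy A (J := 49):
  W = 16
  X = -5 − 3·16 = -53
  L = 55 − 5·16 + 3·(-53) = -184
  J = 49
  A = -36 + 5·(-53) + 5·49 = -56
Policy B (J := -20, W − 14):
  W = 16 − 14 = 2
  X = -5 − 3·2 = -11
  L = 55 − 5·2 + 3·(-11) = 12
  J = -20
  A = -36 + 5·(-11) + 5·(-20) = -191
Comparing — Policy A: A=-56, Policy B: A=-191. Lowest is -191 (Policy B).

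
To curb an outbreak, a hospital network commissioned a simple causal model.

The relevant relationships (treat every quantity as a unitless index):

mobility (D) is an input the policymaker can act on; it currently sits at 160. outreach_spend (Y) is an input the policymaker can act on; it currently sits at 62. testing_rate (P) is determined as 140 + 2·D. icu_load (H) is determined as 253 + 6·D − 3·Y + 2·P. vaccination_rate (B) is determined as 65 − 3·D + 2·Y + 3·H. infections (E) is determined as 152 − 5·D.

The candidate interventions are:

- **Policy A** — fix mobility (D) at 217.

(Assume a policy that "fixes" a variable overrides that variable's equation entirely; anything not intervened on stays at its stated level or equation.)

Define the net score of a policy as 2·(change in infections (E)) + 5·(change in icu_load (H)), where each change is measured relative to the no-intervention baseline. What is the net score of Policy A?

Baseline:
  D = 160
  Y = 62
  P = 140 + 2·160 = 460
  H = 253 + 6·160 − 3·62 + 2·460 = 1947
  E = 152 − 5·160 = -648
Policy A (D := 217):
  D = 217
  Y = 62
  P = 140 + 2·217 = 574
  H = 253 + 6·217 − 3·62 + 2·574 = 2517
  E = 152 − 5·217 = -933
ΔE = -933 − (-648) = -285; ΔH = 2517 − 1947 = 570
Score = 2·(-285) + 5·570 = 2280

2280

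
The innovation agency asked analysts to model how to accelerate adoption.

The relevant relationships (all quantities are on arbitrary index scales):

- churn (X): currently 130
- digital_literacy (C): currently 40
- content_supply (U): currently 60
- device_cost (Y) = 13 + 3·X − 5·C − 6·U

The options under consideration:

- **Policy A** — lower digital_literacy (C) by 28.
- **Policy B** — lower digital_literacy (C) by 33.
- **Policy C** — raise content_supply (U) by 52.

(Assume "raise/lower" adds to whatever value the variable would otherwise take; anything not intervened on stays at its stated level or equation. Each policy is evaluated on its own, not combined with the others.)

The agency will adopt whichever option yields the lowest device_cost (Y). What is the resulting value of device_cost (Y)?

-469

Policy A (C − 28):
  X = 130
  C = 40 − 28 = 12
  U = 60
  Y = 13 + 3·130 − 5·12 − 6·60 = -17
Policy B (C − 33):
  X = 130
  C = 40 − 33 = 7
  U = 60
  Y = 13 + 3·130 − 5·7 − 6·60 = 8
Policy C (U + 52):
  X = 130
  C = 40
  U = 60 + 52 = 112
  Y = 13 + 3·130 − 5·40 − 6·112 = -469
Comparing — Policy A: Y=-17, Policy B: Y=8, Policy C: Y=-469. Lowest is -469 (Policy C).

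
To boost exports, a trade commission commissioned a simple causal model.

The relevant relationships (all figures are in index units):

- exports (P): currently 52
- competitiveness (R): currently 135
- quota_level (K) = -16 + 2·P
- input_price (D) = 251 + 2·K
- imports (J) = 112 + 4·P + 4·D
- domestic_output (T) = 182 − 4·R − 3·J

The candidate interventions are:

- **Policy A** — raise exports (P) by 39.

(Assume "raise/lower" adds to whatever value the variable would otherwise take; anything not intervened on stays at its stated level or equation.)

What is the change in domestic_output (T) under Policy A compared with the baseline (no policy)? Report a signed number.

-2340

Baseline:
  P = 52
  R = 135
  K = -16 + 2·52 = 88
  D = 251 + 2·88 = 427
  J = 112 + 4·52 + 4·427 = 2028
  T = 182 − 4·135 − 3·2028 = -6442
Policy A (P + 39):
  P = 52 + 39 = 91
  R = 135
  K = -16 + 2·91 = 166
  D = 251 + 2·166 = 583
  J = 112 + 4·91 + 4·583 = 2808
  T = 182 − 4·135 − 3·2808 = -8782
Change in T: -8782 − (-6442) = -2340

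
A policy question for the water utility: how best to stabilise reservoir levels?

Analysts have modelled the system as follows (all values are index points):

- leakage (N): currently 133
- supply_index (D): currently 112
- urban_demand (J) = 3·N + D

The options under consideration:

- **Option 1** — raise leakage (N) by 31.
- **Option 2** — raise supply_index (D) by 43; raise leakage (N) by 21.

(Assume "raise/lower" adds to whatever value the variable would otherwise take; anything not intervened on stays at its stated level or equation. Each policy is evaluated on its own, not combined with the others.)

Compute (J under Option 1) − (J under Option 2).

Option 1 (N + 31):
  N = 133 + 31 = 164
  D = 112
  J = 0 + 3·164 + 112 = 604
Option 2 (D + 43, N + 21):
  N = 133 + 21 = 154
  D = 112 + 43 = 155
  J = 0 + 3·154 + 155 = 617
J: 604 − 617 = -13

-13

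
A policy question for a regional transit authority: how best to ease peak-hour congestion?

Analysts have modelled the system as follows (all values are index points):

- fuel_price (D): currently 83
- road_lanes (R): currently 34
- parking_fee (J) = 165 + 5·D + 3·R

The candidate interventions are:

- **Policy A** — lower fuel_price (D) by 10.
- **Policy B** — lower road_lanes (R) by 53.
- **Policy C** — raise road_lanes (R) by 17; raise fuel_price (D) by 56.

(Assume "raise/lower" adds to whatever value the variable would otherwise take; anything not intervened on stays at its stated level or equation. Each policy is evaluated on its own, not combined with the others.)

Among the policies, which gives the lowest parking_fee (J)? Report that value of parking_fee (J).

523

Policy A (D − 10):
  D = 83 − 10 = 73
  R = 34
  J = 165 + 5·73 + 3·34 = 632
Policy B (R − 53):
  D = 83
  R = 34 − 53 = -19
  J = 165 + 5·83 + 3·(-19) = 523
Policy C (R + 17, D + 56):
  D = 83 + 56 = 139
  R = 34 + 17 = 51
  J = 165 + 5·139 + 3·51 = 1013
Comparing — Policy A: J=632, Policy B: J=523, Policy C: J=1013. Lowest is 523 (Policy B).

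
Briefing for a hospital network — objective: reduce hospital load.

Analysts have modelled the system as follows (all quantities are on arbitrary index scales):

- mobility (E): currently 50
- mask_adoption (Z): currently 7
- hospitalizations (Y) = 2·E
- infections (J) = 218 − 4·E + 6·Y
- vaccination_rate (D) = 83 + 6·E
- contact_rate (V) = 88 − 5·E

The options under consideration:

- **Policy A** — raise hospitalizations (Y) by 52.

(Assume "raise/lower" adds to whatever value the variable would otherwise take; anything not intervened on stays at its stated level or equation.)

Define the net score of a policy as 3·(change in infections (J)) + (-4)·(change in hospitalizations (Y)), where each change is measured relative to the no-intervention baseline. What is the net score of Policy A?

Baseline:
  E = 50
  Y = 0 + 2·50 = 100
  J = 218 − 4·50 + 6·100 = 618
Policy A (Y + 52):
  E = 50
  Y = 0 + 2·50 (+52 from intervention) = 152
  J = 218 − 4·50 + 6·152 = 930
ΔJ = 930 − 618 = 312; ΔY = 152 − 100 = 52
Score = 3·312 + (-4)·52 = 728

728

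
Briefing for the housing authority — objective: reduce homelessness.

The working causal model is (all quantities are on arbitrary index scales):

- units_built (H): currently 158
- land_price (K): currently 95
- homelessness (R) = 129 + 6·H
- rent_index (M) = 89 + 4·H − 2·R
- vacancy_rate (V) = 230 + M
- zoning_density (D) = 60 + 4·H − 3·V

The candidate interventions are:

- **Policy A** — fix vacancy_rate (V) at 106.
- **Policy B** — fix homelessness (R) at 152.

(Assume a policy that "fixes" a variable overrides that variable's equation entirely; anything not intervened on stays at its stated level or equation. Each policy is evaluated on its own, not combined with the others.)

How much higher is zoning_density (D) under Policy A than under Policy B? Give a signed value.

Policy A (V := 106):
  H = 158
  R = 129 + 6·158 = 1077
  M = 89 + 4·158 − 2·1077 = -1433
  V = 106
  D = 60 + 4·158 − 3·106 = 374
Policy B (R := 152):
  H = 158
  R = 152
  M = 89 + 4·158 − 2·152 = 417
  V = 230 + 417 = 647
  D = 60 + 4·158 − 3·647 = -1249
D: 374 − (-1249) = 1623

1623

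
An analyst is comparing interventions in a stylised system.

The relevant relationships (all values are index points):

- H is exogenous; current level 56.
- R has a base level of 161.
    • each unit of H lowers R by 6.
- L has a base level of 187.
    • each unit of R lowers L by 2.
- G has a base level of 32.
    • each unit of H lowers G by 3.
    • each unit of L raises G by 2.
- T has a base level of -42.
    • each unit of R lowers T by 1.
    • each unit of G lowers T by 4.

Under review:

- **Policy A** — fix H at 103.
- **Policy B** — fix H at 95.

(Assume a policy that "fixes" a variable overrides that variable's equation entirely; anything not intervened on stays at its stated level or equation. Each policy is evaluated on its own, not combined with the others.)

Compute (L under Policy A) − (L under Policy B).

Policy A (H := 103):
  H = 103
  R = 161 − 6·103 = -457
  L = 187 − 2·(-457) = 1101
Policy B (H := 95):
  H = 95
  R = 161 − 6·95 = -409
  L = 187 − 2·(-409) = 1005
L: 1101 − 1005 = 96

96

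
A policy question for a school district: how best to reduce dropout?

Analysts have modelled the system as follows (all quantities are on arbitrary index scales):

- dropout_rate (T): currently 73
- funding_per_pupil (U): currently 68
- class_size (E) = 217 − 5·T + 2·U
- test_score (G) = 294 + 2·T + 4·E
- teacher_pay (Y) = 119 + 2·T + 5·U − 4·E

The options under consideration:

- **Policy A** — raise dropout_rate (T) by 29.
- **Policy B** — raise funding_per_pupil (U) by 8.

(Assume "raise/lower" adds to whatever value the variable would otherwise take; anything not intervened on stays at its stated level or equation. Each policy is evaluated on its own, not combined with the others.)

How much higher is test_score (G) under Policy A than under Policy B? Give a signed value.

Policy A (T + 29):
  T = 73 + 29 = 102
  U = 68
  E = 217 − 5·102 + 2·68 = -157
  G = 294 + 2·102 + 4·(-157) = -130
Policy B (U + 8):
  T = 73
  U = 68 + 8 = 76
  E = 217 − 5·73 + 2·76 = 4
  G = 294 + 2·73 + 4·4 = 456
G: -130 − 456 = -586

-586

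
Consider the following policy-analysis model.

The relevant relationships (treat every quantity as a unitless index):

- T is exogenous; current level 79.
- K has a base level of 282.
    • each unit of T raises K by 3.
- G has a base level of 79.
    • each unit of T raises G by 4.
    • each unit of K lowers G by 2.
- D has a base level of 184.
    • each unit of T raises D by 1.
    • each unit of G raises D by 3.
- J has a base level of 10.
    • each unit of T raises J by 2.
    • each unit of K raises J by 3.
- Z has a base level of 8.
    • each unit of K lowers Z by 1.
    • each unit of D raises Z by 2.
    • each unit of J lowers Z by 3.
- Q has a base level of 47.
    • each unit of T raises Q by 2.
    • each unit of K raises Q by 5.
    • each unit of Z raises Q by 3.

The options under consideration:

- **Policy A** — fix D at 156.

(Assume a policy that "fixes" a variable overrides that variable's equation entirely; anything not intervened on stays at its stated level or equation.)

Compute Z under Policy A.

Policy A (D := 156):
  T = 79
  K = 282 + 3·79 = 519
  G = 79 + 4·79 − 2·519 = -643
  D = 156
  J = 10 + 2·79 + 3·519 = 1725
  Z = 8 − 519 + 2·156 − 3·1725 = -5374

-5374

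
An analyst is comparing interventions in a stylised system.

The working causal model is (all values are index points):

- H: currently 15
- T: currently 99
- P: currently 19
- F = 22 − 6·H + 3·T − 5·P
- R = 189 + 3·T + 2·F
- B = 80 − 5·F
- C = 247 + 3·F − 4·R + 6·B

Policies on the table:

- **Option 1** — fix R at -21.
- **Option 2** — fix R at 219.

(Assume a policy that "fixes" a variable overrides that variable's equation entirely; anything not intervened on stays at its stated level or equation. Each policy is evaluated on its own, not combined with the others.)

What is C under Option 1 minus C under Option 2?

960

Option 1 (R := -21):
  H = 15
  T = 99
  P = 19
  F = 22 − 6·15 + 3·99 − 5·19 = 134
  R = -21
  B = 80 − 5·134 = -590
  C = 247 + 3·134 − 4·(-21) + 6·(-590) = -2807
Option 2 (R := 219):
  H = 15
  T = 99
  P = 19
  F = 22 − 6·15 + 3·99 − 5·19 = 134
  R = 219
  B = 80 − 5·134 = -590
  C = 247 + 3·134 − 4·219 + 6·(-590) = -3767
C: -2807 − (-3767) = 960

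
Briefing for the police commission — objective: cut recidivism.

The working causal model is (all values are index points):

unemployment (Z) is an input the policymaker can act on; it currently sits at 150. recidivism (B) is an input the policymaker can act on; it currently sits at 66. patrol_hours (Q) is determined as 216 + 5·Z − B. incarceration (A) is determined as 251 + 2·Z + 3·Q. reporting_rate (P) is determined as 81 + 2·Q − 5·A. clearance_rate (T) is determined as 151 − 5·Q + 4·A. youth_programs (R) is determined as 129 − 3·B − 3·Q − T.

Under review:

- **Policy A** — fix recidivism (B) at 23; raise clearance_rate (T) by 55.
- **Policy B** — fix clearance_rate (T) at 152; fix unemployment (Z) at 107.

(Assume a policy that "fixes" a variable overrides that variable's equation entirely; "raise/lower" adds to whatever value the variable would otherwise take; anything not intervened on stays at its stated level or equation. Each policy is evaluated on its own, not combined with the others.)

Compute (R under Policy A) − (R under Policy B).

-9504

Policy A (B := 23, T + 55):
  Z = 150
  B = 23
  Q = 216 + 5·150 − 23 = 943
  A = 251 + 2·150 + 3·943 = 3380
  T = 151 − 5·943 + 4·3380 (+55 from intervention) = 9011
  R = 129 − 3·23 − 3·943 − 9011 = -11780
Policy B (T := 152, Z := 107):
  Z = 107
  B = 66
  Q = 216 + 5·107 − 66 = 685
  A = 251 + 2·107 + 3·685 = 2520
  T = 152
  R = 129 − 3·66 − 3·685 − 152 = -2276
R: -11780 − (-2276) = -9504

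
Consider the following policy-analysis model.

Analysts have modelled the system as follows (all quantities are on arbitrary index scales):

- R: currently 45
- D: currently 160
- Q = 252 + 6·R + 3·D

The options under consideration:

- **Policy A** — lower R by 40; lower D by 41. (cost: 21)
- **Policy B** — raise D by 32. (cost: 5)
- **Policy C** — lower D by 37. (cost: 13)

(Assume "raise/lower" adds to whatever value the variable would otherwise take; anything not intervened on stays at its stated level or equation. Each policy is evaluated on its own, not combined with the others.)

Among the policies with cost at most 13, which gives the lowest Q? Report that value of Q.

891

Policy B (D + 32):
  R = 45
  D = 160 + 32 = 192
  Q = 252 + 6·45 + 3·192 = 1098
Policy C (D − 37):
  R = 45
  D = 160 − 37 = 123
  Q = 252 + 6·45 + 3·123 = 891
Comparing — Policy B: Q=1098, Policy C: Q=891. Lowest is 891 (Policy C).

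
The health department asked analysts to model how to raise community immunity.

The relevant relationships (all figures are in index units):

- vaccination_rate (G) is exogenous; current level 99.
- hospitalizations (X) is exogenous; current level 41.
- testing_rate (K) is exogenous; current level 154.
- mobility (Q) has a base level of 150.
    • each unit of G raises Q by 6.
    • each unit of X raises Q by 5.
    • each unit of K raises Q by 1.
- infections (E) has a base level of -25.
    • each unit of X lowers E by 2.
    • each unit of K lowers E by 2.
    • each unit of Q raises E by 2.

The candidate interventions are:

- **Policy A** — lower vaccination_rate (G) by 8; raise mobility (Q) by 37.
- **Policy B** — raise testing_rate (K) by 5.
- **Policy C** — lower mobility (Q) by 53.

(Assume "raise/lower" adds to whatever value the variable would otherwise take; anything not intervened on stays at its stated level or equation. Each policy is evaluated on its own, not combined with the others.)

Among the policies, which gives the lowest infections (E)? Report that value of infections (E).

Policy A (G − 8, Q + 37):
  G = 99 − 8 = 91
  X = 41
  K = 154
  Q = 150 + 6·91 + 5·41 + 154 (+37 from intervention) = 1092
  E = -25 − 2·41 − 2·154 + 2·1092 = 1769
Policy B (K + 5):
  G = 99
  X = 41
  K = 154 + 5 = 159
  Q = 150 + 6·99 + 5·41 + 159 = 1108
  E = -25 − 2·41 − 2·159 + 2·1108 = 1791
Policy C (Q − 53):
  G = 99
  X = 41
  K = 154
  Q = 150 + 6·99 + 5·41 + 154 (−53 from intervention) = 1050
  E = -25 − 2·41 − 2·154 + 2·1050 = 1685
Comparing — Policy A: E=1769, Policy B: E=1791, Policy C: E=1685. Lowest is 1685 (Policy C).

1685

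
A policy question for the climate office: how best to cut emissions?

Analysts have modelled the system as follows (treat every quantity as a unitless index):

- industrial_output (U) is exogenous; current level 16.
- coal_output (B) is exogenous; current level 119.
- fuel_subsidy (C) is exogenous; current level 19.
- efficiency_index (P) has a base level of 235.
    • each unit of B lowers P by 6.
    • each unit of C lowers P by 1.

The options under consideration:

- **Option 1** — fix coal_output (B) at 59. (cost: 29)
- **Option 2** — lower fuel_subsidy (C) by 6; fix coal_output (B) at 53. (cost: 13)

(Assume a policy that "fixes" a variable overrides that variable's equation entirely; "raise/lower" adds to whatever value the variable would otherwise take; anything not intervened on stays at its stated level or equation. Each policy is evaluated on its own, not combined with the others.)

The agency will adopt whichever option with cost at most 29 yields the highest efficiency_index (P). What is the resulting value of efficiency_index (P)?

Option 1 (B := 59):
  B = 59
  C = 19
  P = 235 − 6·59 − 19 = -138
Option 2 (C − 6, B := 53):
  B = 53
  C = 19 − 6 = 13
  P = 235 − 6·53 − 13 = -96
Comparing — Option 1: P=-138, Option 2: P=-96. Highest is -96 (Option 2).

-96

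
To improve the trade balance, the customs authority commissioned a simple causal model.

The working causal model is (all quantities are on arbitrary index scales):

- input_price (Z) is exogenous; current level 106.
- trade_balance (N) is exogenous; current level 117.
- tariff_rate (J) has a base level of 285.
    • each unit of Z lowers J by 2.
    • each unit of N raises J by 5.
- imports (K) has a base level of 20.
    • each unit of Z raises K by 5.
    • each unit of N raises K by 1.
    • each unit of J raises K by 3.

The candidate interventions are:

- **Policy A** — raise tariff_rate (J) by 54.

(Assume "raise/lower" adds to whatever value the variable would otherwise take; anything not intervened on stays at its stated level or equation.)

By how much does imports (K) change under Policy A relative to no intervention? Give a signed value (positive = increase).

162

Baseline:
  Z = 106
  N = 117
  J = 285 − 2·106 + 5·117 = 658
  K = 20 + 5·106 + 117 + 3·658 = 2641
Policy A (J + 54):
  Z = 106
  N = 117
  J = 285 − 2·106 + 5·117 (+54 from intervention) = 712
  K = 20 + 5·106 + 117 + 3·712 = 2803
Change in K: 2803 − 2641 = 162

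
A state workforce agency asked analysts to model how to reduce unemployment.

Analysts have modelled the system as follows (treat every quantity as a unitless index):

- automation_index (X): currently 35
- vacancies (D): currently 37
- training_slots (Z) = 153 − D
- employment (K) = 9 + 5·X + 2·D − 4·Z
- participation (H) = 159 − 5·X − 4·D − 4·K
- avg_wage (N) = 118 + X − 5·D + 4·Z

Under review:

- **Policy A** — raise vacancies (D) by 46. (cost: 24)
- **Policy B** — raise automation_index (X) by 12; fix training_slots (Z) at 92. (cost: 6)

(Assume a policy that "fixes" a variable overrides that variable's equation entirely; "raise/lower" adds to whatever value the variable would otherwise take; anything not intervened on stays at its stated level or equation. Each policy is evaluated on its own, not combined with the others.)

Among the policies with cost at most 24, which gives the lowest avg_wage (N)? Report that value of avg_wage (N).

18

Policy A (D + 46):
  X = 35
  D = 37 + 46 = 83
  Z = 153 − 83 = 70
  N = 118 + 35 − 5·83 + 4·70 = 18
Policy B (X + 12, Z := 92):
  X = 35 + 12 = 47
  D = 37
  Z = 92
  N = 118 + 47 − 5·37 + 4·92 = 348
Comparing — Policy A: N=18, Policy B: N=348. Lowest is 18 (Policy A).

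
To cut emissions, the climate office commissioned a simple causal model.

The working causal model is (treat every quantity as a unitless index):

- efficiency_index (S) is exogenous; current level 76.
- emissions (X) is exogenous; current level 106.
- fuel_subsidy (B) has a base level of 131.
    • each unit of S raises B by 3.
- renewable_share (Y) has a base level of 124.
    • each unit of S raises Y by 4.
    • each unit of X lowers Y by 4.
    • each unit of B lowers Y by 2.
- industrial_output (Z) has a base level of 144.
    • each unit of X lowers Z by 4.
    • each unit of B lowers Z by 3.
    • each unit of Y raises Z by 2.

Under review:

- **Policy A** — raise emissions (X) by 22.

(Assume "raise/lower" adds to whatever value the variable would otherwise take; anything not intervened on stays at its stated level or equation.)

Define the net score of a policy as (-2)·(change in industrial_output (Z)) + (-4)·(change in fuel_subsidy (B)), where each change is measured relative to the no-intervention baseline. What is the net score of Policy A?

Baseline:
  S = 76
  X = 106
  B = 131 + 3·76 = 359
  Y = 124 + 4·76 − 4·106 − 2·359 = -714
  Z = 144 − 4·106 − 3·359 + 2·(-714) = -2785
Policy A (X + 22):
  S = 76
  X = 106 + 22 = 128
  B = 131 + 3·76 = 359
  Y = 124 + 4·76 − 4·128 − 2·359 = -802
  Z = 144 − 4·128 − 3·359 + 2·(-802) = -3049
ΔZ = -3049 − (-2785) = -264; ΔB = 359 − 359 = 0
Score = (-2)·(-264) + (-4)·0 = 528

528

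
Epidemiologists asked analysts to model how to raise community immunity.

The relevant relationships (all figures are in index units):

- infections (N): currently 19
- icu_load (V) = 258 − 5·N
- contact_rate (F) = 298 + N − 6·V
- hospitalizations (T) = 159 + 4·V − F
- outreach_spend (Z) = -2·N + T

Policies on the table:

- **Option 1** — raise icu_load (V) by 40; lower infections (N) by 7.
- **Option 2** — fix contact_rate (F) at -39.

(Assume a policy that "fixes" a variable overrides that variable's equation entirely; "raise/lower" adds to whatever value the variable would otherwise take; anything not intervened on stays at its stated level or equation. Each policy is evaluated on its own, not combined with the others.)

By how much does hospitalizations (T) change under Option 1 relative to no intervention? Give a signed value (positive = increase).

757

Baseline:
  N = 19
  V = 258 − 5·19 = 163
  F = 298 + 19 − 6·163 = -661
  T = 159 + 4·163 − (-661) = 1472
Option 1 (V + 40, N − 7):
  N = 19 − 7 = 12
  V = 258 − 5·12 (+40 from intervention) = 238
  F = 298 + 12 − 6·238 = -1118
  T = 159 + 4·238 − (-1118) = 2229
Change in T: 2229 − 1472 = 757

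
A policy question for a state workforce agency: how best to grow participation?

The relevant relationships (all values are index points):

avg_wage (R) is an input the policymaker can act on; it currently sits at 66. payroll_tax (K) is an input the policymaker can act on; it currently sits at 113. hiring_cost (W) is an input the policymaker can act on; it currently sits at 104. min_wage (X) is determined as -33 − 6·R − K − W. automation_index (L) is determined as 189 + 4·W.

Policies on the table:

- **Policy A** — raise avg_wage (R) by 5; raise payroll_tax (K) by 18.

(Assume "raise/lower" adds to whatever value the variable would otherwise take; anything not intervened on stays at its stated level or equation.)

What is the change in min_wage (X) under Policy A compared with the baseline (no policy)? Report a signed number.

Baseline:
  R = 66
  K = 113
  W = 104
  X = -33 − 6·66 − 113 − 104 = -646
Policy A (R + 5, K + 18):
  R = 66 + 5 = 71
  K = 113 + 18 = 131
  W = 104
  X = -33 − 6·71 − 131 − 104 = -694
Change in X: -694 − (-646) = -48

-48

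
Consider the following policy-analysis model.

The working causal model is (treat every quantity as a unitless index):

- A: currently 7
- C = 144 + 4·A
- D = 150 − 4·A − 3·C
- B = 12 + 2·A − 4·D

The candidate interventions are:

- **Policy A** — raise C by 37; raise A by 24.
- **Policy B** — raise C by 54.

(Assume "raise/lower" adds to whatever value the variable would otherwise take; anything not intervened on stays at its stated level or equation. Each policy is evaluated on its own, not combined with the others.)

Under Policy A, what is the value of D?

-889

Policy A (C + 37, A + 24):
  A = 7 + 24 = 31
  C = 144 + 4·31 (+37 from intervention) = 305
  D = 150 − 4·31 − 3·305 = -889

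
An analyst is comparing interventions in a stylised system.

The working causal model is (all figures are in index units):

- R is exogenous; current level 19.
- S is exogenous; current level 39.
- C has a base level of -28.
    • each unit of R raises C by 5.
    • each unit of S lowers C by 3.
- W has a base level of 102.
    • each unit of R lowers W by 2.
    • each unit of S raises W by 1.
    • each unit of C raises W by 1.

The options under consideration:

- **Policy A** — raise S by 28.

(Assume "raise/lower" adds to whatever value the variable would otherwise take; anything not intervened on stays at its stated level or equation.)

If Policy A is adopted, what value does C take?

-134

Policy A (S + 28):
  R = 19
  S = 39 + 28 = 67
  C = -28 + 5·19 − 3·67 = -134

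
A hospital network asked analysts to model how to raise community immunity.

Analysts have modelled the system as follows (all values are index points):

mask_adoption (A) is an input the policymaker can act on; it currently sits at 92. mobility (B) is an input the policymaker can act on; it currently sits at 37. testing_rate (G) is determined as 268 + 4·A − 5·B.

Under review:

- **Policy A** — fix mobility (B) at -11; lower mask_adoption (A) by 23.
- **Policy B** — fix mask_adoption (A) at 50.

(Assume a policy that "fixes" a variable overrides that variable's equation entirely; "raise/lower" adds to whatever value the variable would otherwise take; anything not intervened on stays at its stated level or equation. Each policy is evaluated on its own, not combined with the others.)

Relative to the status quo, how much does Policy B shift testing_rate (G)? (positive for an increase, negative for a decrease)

Baseline:
  A = 92
  B = 37
  G = 268 + 4·92 − 5·37 = 451
Policy B (A := 50):
  A = 50
  B = 37
  G = 268 + 4·50 − 5·37 = 283
Change in G: 283 − 451 = -168

-168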